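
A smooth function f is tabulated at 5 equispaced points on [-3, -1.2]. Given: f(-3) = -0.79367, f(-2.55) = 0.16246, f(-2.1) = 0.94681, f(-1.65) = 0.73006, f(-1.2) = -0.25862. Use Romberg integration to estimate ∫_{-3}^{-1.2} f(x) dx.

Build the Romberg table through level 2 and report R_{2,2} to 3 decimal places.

0.651

R_{0,0} (trapezoid, 1 panel, h=1.8000): -0.94706
R_{1,0} (trapezoid, 2 panels, h=0.9000): 0.37860
R_{2,0} (trapezoid, 4 panels, h=0.4500): 0.59093
R_{1,1} = 0.37860 + (0.37860 − (-0.94706))/3 = 0.82049
R_{2,1} = 0.59093 + (0.59093 − 0.37860)/3 = 0.66171
R_{2,2} = 0.66171 + (0.66171 − 0.82049)/15 = 0.65112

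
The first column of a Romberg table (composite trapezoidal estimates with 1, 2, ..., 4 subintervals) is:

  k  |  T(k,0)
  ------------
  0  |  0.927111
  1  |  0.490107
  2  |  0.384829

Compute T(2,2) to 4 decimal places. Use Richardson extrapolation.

Richardson extrapolation on the trapezoidal column (denominator 4−1=3):
T(1,1) = (4·0.490107 − 0.927111) / 3 = 0.344439
T(2,1) = (4·0.384829 − 0.490107) / 3 = 0.349736
T(2,2) = 0.349736 + (0.349736 − 0.344439)/15 = 0.350089

0.3501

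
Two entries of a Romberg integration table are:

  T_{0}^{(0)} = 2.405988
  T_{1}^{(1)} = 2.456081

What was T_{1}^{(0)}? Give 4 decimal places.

2.4436

From T_{1}^{(1)} = (4·T_{1}^{(0)} − T_{0}^{(0)})/3, solve for T_{1}^{(0)}:
4·T_{1}^{(0)} = 3·2.456081 + 2.405988 = 9.774231
T_{1}^{(0)} = 2.443558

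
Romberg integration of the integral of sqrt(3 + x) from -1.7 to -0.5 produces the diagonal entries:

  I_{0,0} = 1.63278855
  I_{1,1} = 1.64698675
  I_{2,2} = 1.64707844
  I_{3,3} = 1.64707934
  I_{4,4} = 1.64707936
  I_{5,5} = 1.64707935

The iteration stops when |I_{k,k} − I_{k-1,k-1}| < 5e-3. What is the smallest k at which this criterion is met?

k = 2

|I_{1,1} − I_{0,0}| = 0.01419820 ≥ 5e-3
|I_{2,2} − I_{1,1}| = 0.00009169 < 5e-3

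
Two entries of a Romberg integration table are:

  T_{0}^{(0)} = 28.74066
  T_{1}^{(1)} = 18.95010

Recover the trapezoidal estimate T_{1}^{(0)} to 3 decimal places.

From T_{1}^{(1)} = (4·T_{1}^{(0)} − T_{0}^{(0)})/3, solve for T_{1}^{(0)}:
4·T_{1}^{(0)} = 3·18.95010 + 28.74066 = 85.59096
T_{1}^{(0)} = 21.39774

21.398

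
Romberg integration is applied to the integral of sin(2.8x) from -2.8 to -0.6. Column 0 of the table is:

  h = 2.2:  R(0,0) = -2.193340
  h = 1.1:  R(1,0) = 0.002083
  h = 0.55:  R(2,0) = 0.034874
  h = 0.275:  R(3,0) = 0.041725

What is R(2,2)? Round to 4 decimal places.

-0.0001

Richardson extrapolation on the trapezoidal column (denominator 4−1=3):
R(1,1) = (4·0.002083 − (-2.193340)) / 3 = 0.733891
R(2,1) = 0.034874 + (0.034874 − 0.002083)/3 = 0.045804
R(2,2) = (16·0.045804 − 0.733891) / 15 = -0.000068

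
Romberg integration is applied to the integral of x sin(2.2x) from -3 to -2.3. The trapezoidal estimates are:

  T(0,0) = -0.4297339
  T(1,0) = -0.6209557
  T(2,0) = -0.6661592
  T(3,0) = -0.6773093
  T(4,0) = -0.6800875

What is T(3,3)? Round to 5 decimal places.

-0.68101

T(1,1) = -0.6209557 + (-0.6209557 − (-0.4297339))/3 = -0.6846963
T(2,1) = -0.6661592 + (-0.6661592 − (-0.6209557))/3 = -0.6812270
T(3,1) = -0.6773093 + (-0.6773093 − (-0.6661592))/3 = -0.6810260
T(2,2) = (16·(-0.6812270) − (-0.6846963)) / 15 = -0.6809957
T(3,2) = -0.6810260 + (-0.6810260 − (-0.6812270))/15 = -0.6810126
T(3,3) = (64·(-0.6810126) − (-0.6809957)) / 63 = -0.6810129
(Column j=1 coincides with Simpson's rule on the same nodes.)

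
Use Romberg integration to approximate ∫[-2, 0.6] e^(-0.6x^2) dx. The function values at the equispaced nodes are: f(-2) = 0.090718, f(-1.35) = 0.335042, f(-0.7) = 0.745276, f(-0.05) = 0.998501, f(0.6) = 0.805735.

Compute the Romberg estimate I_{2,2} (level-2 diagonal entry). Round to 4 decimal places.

I_{0,0} (trapezoid, 1 panel, h=2.6000): 1.165389
I_{1,0} (trapezoid, 2 panels, h=1.3000): 1.551553
I_{2,0} (trapezoid, 4 panels, h=0.6500): 1.642580
I_{1,1} = 1.551553 + (1.551553 − 1.165389)/3 = 1.680274
I_{2,1} = 1.642580 + (1.642580 − 1.551553)/3 = 1.672922
I_{2,2} = 1.672922 + (1.672922 − 1.680274)/15 = 1.672432

1.6724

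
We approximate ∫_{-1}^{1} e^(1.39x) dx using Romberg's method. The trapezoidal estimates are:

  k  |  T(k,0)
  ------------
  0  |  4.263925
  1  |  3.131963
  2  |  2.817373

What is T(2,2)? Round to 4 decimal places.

2.7097

Richardson extrapolation on the trapezoidal column (denominator 4−1=3):
T(1,1) = (4·3.131963 − 4.263925) / 3 = 2.754642
T(2,1) = (4·2.817373 − 3.131963) / 3 = 2.712510
T(2,2) = 2.712510 + (2.712510 − 2.754642)/15 = 2.709701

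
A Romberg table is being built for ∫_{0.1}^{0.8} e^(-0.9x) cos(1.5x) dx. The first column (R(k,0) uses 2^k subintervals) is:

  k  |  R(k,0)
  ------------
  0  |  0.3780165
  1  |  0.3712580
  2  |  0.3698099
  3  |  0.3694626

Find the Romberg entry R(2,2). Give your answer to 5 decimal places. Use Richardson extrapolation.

0.36935

R(1,1) = 0.3712580 + (0.3712580 − 0.3780165)/3 = 0.3690052
R(2,1) = (4·0.3698099 − 0.3712580) / 3 = 0.3693272
R(2,2) = (16·0.3693272 − 0.3690052) / 15 = 0.3693487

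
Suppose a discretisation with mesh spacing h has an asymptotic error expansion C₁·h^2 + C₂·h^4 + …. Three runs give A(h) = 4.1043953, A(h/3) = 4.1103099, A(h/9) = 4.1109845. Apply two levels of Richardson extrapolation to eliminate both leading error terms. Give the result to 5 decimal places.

4.11107

First eliminate the h^2 term (factor 3^2 = 9):
  B₁ = (9·4.1103099 − 4.1043953)/8 = 4.1110492
  B₂ = (9·4.1109845 − 4.1103099)/8 = 4.1110688
Then eliminate the h^4 term (factor 3^4 = 81):
  (81·4.1110688 − 4.1110492)/80 = 4.1110690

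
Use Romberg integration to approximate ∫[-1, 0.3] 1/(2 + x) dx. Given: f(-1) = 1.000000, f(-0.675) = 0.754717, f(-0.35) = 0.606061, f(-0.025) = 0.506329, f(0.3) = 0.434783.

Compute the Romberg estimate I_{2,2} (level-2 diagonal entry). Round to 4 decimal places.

I_{0,0} (trapezoid, 1 panel, h=1.3000): 0.932609
I_{1,0} (trapezoid, 2 panels, h=0.6500): 0.860244
I_{2,0} (trapezoid, 4 panels, h=0.3250): 0.839962
I_{1,1} = 0.860244 + (0.860244 − 0.932609)/3 = 0.836122
I_{2,1} = 0.839962 + (0.839962 − 0.860244)/3 = 0.833201
I_{2,2} = 0.833201 + (0.833201 − 0.836122)/15 = 0.833006

0.8330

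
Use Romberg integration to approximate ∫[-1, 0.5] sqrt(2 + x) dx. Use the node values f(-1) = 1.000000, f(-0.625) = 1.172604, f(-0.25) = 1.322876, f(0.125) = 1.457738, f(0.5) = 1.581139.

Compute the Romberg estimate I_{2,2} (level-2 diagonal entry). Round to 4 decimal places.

1.9686

I_{0,0} (trapezoid, 1 panel, h=1.5000): 1.935854
I_{1,0} (trapezoid, 2 panels, h=0.7500): 1.960084
I_{2,0} (trapezoid, 4 panels, h=0.3750): 1.966420
I_{1,1} = 1.960084 + (1.960084 − 1.935854)/3 = 1.968161
I_{2,1} = 1.966420 + (1.966420 − 1.960084)/3 = 1.968532
I_{2,2} = 1.968532 + (1.968532 − 1.968161)/15 = 1.968557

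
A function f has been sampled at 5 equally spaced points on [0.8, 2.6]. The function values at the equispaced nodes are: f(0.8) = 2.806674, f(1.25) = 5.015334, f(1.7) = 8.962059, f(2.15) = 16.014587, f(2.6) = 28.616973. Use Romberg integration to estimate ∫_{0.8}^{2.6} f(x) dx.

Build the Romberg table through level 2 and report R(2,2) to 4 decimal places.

20.0094

R(0,0) (trapezoid, 1 panel, h=1.8000): 28.281282
R(1,0) (trapezoid, 2 panels, h=0.9000): 22.206494
R(2,0) (trapezoid, 4 panels, h=0.4500): 20.566712
R(1,1) = 22.206494 + (22.206494 − 28.281282)/3 = 20.181565
R(2,1) = 20.566712 + (20.566712 − 22.206494)/3 = 20.020118
R(2,2) = 20.020118 + (20.020118 − 20.181565)/15 = 20.009355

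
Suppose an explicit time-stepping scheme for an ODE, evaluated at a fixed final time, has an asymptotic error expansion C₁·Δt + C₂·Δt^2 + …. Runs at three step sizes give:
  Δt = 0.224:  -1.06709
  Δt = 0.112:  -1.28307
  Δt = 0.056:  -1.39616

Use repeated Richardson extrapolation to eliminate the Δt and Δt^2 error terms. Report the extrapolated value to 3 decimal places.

First eliminate the Δt term (factor 2^1 = 2):
  B₁ = (2·(-1.28307) − (-1.06709))/1 = -1.49905
  B₂ = (2·(-1.39616) − (-1.28307))/1 = -1.50925
Then eliminate the Δt^2 term (factor 2^2 = 4):
  (4·(-1.50925) − (-1.49905))/3 = -1.51265

-1.513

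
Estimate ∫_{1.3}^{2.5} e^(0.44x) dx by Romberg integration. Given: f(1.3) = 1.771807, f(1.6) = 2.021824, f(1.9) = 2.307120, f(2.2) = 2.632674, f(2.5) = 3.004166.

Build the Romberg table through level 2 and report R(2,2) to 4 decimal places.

2.8008

R(0,0) (trapezoid, 1 panel, h=1.2000): 2.865584
R(1,0) (trapezoid, 2 panels, h=0.6000): 2.817064
R(2,0) (trapezoid, 4 panels, h=0.3000): 2.804881
R(1,1) = 2.817064 + (2.817064 − 2.865584)/3 = 2.800891
R(2,1) = 2.804881 + (2.804881 − 2.817064)/3 = 2.800820
R(2,2) = 2.800820 + (2.800820 − 2.800891)/15 = 2.800815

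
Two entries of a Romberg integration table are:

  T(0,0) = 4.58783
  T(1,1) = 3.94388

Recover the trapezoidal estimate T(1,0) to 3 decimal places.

From T(1,1) = (4·T(1,0) − T(0,0))/3, solve for T(1,0):
4·T(1,0) = 3·3.94388 + 4.58783 = 16.41947
T(1,0) = 4.10487

4.105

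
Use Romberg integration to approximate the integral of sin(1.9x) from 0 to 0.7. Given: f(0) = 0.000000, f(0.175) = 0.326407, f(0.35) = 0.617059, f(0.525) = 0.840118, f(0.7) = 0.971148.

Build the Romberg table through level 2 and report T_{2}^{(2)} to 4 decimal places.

T_{0}^{(0)} (trapezoid, 1 panel, h=0.7000): 0.339902
T_{1}^{(0)} (trapezoid, 2 panels, h=0.3500): 0.385922
T_{2}^{(0)} (trapezoid, 4 panels, h=0.1750): 0.397103
T_{1}^{(1)} = 0.385922 + (0.385922 − 0.339902)/3 = 0.401262
T_{2}^{(1)} = 0.397103 + (0.397103 − 0.385922)/3 = 0.400830
T_{2}^{(2)} = 0.400830 + (0.400830 − 0.401262)/15 = 0.400801

0.4008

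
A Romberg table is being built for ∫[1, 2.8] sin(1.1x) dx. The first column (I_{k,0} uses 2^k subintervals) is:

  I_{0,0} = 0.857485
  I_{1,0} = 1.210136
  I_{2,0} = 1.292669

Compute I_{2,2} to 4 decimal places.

I_{1,1} = (4·1.210136 − 0.857485) / 3 = 1.327686
I_{2,1} = 1.292669 + (1.292669 − 1.210136)/3 = 1.320180
I_{2,2} = (16·1.320180 − 1.327686) / 15 = 1.319680

1.3197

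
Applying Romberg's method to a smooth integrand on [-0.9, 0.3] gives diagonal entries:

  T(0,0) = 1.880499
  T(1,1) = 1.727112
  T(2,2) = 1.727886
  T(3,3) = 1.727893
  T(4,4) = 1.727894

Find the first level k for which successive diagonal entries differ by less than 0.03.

|T(1,1) − T(0,0)| = 0.153387 ≥ 0.03
|T(2,2) − T(1,1)| = 0.000774 < 0.03

k = 2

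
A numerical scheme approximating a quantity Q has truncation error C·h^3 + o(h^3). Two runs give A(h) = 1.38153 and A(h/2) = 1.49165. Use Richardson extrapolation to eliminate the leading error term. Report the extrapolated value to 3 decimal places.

The leading error scales as h^3; refining by a factor of 2 reduces it by 2^3 = 8.
Extrapolated value = (8·A(h/2) − A(h)) / (8 − 1)
= (8·1.49165 − 1.38153) / 7
= 10.55167 / 7 = 1.50738

1.507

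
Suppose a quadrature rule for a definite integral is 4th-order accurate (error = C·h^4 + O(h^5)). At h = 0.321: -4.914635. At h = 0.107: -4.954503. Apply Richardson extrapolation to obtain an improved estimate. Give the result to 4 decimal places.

-4.9550

The leading error scales as h^4; refining by a factor of 3 reduces it by 3^4 = 81.
Extrapolated value = (81·A(h/3) − A(h)) / (81 − 1)
= (81·(-4.954503) − (-4.914635)) / 80
= -396.400108 / 80 = -4.955001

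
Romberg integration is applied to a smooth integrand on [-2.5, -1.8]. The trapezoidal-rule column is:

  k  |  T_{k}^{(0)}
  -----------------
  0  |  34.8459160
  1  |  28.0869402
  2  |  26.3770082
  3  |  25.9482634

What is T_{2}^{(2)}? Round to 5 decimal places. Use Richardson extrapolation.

Richardson extrapolation on the trapezoidal column (denominator 4−1=3):
T_{1}^{(1)} = (4·28.0869402 − 34.8459160) / 3 = 25.8339483
T_{2}^{(1)} = 26.3770082 + (26.3770082 − 28.0869402)/3 = 25.8070309
T_{2}^{(2)} = 25.8070309 + (25.8070309 − 25.8339483)/15 = 25.8052364

25.80524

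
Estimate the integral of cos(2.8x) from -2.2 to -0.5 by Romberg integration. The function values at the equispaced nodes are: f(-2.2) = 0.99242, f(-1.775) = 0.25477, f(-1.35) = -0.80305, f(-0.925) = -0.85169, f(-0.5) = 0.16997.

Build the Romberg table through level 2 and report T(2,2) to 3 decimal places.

T(0,0) (trapezoid, 1 panel, h=1.7000): 0.98803
T(1,0) (trapezoid, 2 panels, h=0.8500): -0.18858
T(2,0) (trapezoid, 4 panels, h=0.4250): -0.34798
T(1,1) = -0.18858 + (-0.18858 − 0.98803)/3 = -0.58078
T(2,1) = -0.34798 + (-0.34798 − (-0.18858))/3 = -0.40111
T(2,2) = -0.40111 + (-0.40111 − (-0.58078))/15 = -0.38913

-0.389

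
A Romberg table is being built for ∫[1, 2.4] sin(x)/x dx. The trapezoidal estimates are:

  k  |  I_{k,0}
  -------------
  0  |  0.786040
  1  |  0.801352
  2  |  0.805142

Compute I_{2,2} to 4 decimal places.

Richardson extrapolation on the trapezoidal column (denominator 4−1=3):
I_{1,1} = (4·0.801352 − 0.786040) / 3 = 0.806456
I_{2,1} = (4·0.805142 − 0.801352) / 3 = 0.806405
I_{2,2} = (16·0.806405 − 0.806456) / 15 = 0.806402

0.8064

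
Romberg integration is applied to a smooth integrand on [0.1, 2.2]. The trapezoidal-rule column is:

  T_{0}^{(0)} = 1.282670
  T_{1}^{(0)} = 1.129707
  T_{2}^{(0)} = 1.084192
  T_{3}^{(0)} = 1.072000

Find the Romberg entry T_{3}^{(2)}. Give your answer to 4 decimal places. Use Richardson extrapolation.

Richardson extrapolation on the trapezoidal column (denominator 4−1=3):
T_{2}^{(1)} = (4·1.084192 − 1.129707) / 3 = 1.069020
T_{3}^{(1)} = 1.072000 + (1.072000 − 1.084192)/3 = 1.067936
T_{3}^{(2)} = 1.067936 + (1.067936 − 1.069020)/15 = 1.067864

1.0679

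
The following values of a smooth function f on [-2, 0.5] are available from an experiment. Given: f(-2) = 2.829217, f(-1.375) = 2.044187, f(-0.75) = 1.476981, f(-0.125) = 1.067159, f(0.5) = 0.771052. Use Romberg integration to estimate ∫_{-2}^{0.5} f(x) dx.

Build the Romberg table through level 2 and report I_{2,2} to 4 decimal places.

3.9580

I_{0,0} (trapezoid, 1 panel, h=2.5000): 4.500336
I_{1,0} (trapezoid, 2 panels, h=1.2500): 4.096394
I_{2,0} (trapezoid, 4 panels, h=0.6250): 3.992788
I_{1,1} = 4.096394 + (4.096394 − 4.500336)/3 = 3.961747
I_{2,1} = 3.992788 + (3.992788 − 4.096394)/3 = 3.958253
I_{2,2} = 3.958253 + (3.958253 − 3.961747)/15 = 3.958020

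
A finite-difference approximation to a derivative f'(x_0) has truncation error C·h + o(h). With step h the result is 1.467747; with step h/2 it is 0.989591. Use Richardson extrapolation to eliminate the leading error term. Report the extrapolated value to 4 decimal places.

The leading error scales as h; refining by a factor of 2 reduces it by 2^1 = 2.
Extrapolated value = (2·A(h/2) − A(h)) / (2 − 1)
= (2·0.989591 − 1.467747) / 1
= 0.511435 / 1 = 0.511435

0.5114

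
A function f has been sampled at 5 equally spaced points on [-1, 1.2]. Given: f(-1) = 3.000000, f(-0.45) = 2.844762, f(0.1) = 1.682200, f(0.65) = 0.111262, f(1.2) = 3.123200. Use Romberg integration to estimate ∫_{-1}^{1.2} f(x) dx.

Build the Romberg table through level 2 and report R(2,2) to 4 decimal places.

3.8535

R(0,0) (trapezoid, 1 panel, h=2.2000): 6.735520
R(1,0) (trapezoid, 2 panels, h=1.1000): 5.218180
R(2,0) (trapezoid, 4 panels, h=0.5500): 4.234903
R(1,1) = 5.218180 + (5.218180 − 6.735520)/3 = 4.712400
R(2,1) = 4.234903 + (4.234903 − 5.218180)/3 = 3.907144
R(2,2) = 3.907144 + (3.907144 − 4.712400)/15 = 3.853460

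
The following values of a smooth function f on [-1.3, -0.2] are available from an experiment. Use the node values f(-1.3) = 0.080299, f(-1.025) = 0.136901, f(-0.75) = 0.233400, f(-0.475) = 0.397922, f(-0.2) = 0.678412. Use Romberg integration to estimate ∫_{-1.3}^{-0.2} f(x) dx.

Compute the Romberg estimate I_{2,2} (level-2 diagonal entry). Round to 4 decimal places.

I_{0,0} (trapezoid, 1 panel, h=1.1000): 0.417291
I_{1,0} (trapezoid, 2 panels, h=0.5500): 0.337016
I_{2,0} (trapezoid, 4 panels, h=0.2750): 0.315584
I_{1,1} = 0.337016 + (0.337016 − 0.417291)/3 = 0.310258
I_{2,1} = 0.315584 + (0.315584 − 0.337016)/3 = 0.308440
I_{2,2} = 0.308440 + (0.308440 − 0.310258)/15 = 0.308319

0.3083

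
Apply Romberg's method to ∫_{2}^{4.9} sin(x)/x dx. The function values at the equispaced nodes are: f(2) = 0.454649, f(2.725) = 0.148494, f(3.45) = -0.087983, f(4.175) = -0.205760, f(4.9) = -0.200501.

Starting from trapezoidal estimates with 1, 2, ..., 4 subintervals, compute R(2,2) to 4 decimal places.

R(0,0) (trapezoid, 1 panel, h=2.9000): 0.368515
R(1,0) (trapezoid, 2 panels, h=1.4500): 0.056682
R(2,0) (trapezoid, 4 panels, h=0.7250): -0.013177
R(1,1) = 0.056682 + (0.056682 − 0.368515)/3 = -0.047262
R(2,1) = -0.013177 + (-0.013177 − 0.056682)/3 = -0.036463
R(2,2) = -0.036463 + (-0.036463 − (-0.047262))/15 = -0.035743

-0.0357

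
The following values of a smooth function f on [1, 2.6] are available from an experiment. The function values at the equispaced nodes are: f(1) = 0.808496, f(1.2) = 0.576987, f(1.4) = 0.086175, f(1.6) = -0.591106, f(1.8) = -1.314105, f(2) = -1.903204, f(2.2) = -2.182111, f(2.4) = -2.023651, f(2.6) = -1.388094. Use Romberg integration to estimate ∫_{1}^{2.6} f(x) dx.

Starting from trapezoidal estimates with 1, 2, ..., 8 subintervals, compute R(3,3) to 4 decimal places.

-1.5441

R(0,0) (trapezoid, 1 panel, h=1.6000): -0.463678
R(1,0) (trapezoid, 2 panels, h=0.8000): -1.283123
R(2,0) (trapezoid, 4 panels, h=0.4000): -1.479936
R(3,0) (trapezoid, 8 panels, h=0.2000): -1.528163
R(1,1) = -1.283123 + (-1.283123 − (-0.463678))/3 = -1.556271
R(2,1) = -1.479936 + (-1.479936 − (-1.283123))/3 = -1.545540
R(3,1) = -1.528163 + (-1.528163 − (-1.479936))/3 = -1.544239
R(2,2) = -1.545540 + (-1.545540 − (-1.556271))/15 = -1.544825
R(3,2) = -1.544239 + (-1.544239 − (-1.545540))/15 = -1.544152
R(3,3) = -1.544152 + (-1.544152 − (-1.544825))/63 = -1.544141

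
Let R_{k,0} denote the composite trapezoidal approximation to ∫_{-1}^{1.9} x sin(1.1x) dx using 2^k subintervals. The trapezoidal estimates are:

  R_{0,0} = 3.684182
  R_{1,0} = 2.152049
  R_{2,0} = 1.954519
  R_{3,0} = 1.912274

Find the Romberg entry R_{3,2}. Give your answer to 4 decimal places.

1.8988

Richardson extrapolation on the trapezoidal column (denominator 4−1=3):
R_{2,1} = (4·1.954519 − 2.152049) / 3 = 1.888676
R_{3,1} = (4·1.912274 − 1.954519) / 3 = 1.898192
R_{3,2} = (16·1.898192 − 1.888676) / 15 = 1.898826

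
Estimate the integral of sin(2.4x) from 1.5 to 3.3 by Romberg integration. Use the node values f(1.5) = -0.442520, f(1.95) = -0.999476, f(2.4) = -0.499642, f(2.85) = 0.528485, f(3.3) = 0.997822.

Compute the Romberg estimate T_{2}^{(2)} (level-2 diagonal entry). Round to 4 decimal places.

T_{0}^{(0)} (trapezoid, 1 panel, h=1.8000): 0.499772
T_{1}^{(0)} (trapezoid, 2 panels, h=0.9000): -0.199792
T_{2}^{(0)} (trapezoid, 4 panels, h=0.4500): -0.311842
T_{1}^{(1)} = -0.199792 + (-0.199792 − 0.499772)/3 = -0.432980
T_{2}^{(1)} = -0.311842 + (-0.311842 − (-0.199792))/3 = -0.349192
T_{2}^{(2)} = -0.349192 + (-0.349192 − (-0.432980))/15 = -0.343606

-0.3436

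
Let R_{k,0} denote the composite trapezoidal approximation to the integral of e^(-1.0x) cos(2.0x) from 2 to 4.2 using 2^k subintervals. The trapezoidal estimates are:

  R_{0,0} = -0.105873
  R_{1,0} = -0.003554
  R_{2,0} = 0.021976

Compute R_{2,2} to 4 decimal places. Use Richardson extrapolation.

0.0305

Richardson extrapolation on the trapezoidal column (denominator 4−1=3):
R_{1,1} = -0.003554 + (-0.003554 − (-0.105873))/3 = 0.030552
R_{2,1} = 0.021976 + (0.021976 − (-0.003554))/3 = 0.030486
R_{2,2} = (16·0.030486 − 0.030552) / 15 = 0.030482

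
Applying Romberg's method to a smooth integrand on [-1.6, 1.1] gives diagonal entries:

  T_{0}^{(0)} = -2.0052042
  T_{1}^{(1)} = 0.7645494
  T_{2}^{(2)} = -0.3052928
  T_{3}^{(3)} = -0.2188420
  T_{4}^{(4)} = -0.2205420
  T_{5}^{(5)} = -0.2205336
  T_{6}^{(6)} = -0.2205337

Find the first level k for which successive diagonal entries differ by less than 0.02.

k = 4

|T_{1}^{(1)} − T_{0}^{(0)}| = 2.7697536 ≥ 0.02
|T_{2}^{(2)} − T_{1}^{(1)}| = 1.0698422 ≥ 0.02
|T_{3}^{(3)} − T_{2}^{(2)}| = 0.0864508 ≥ 0.02
|T_{4}^{(4)} − T_{3}^{(3)}| = 0.0017000 < 0.02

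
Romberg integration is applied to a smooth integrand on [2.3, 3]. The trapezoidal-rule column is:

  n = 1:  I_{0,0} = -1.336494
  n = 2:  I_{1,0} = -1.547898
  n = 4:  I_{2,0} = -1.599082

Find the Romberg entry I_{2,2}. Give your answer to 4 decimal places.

Richardson extrapolation on the trapezoidal column (denominator 4−1=3):
I_{1,1} = (4·(-1.547898) − (-1.336494)) / 3 = -1.618366
I_{2,1} = -1.599082 + (-1.599082 − (-1.547898))/3 = -1.616143
I_{2,2} = -1.616143 + (-1.616143 − (-1.618366))/15 = -1.615995

-1.6160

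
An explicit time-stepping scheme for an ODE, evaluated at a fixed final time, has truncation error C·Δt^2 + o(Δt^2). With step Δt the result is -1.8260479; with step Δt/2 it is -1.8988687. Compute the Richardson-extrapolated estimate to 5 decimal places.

-1.92314

The leading error scales as Δt^2; refining by a factor of 2 reduces it by 2^2 = 4.
Extrapolated value = (4·A(Δt/2) − A(Δt)) / (4 − 1)
= (4·(-1.8988687) − (-1.8260479)) / 3
= -5.7694269 / 3 = -1.9231423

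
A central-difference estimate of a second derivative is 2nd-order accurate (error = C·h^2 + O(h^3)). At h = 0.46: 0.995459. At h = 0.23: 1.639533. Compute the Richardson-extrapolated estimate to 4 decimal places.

Extrapolated value = (4·A(h/2) − A(h)) / (4 − 1)
= (4·1.639533 − 0.995459) / 3
= 5.562673 / 3 = 1.854224

1.8542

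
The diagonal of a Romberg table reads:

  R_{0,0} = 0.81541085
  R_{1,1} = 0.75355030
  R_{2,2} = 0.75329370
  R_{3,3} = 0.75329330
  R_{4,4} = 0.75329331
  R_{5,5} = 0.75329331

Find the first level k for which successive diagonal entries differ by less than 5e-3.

k = 2

|R_{1,1} − R_{0,0}| = 0.06186055 ≥ 5e-3
|R_{2,2} − R_{1,1}| = 0.00025660 < 5e-3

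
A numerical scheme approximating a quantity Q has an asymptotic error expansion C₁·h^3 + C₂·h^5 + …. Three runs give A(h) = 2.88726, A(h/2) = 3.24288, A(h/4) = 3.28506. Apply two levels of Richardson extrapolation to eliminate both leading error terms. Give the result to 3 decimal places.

First eliminate the h^3 term (factor 2^3 = 8):
  B₁ = (8·3.24288 − 2.88726)/7 = 3.29368
  B₂ = (8·3.28506 − 3.24288)/7 = 3.29109
Then eliminate the h^5 term (factor 2^5 = 32):
  (32·3.29109 − 3.29368)/31 = 3.29101

3.291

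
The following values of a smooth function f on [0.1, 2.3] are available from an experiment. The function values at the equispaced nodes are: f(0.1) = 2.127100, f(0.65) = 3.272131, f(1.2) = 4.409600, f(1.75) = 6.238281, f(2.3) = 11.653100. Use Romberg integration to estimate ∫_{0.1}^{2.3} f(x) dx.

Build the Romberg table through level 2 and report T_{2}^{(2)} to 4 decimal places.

T_{0}^{(0)} (trapezoid, 1 panel, h=2.2000): 15.158220
T_{1}^{(0)} (trapezoid, 2 panels, h=1.1000): 12.429670
T_{2}^{(0)} (trapezoid, 4 panels, h=0.5500): 11.445562
T_{1}^{(1)} = 12.429670 + (12.429670 − 15.158220)/3 = 11.520153
T_{2}^{(1)} = 11.445562 + (11.445562 − 12.429670)/3 = 11.117526
T_{2}^{(2)} = 11.117526 + (11.117526 − 11.520153)/15 = 11.090684

11.0907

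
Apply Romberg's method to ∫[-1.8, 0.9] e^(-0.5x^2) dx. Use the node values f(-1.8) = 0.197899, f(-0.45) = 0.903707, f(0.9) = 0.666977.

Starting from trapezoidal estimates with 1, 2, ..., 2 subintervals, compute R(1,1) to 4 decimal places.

2.0159

R(0,0) (trapezoid, 1 panel, h=2.7000): 1.167583
R(1,0) (trapezoid, 2 panels, h=1.3500): 1.803796
R(1,1) = 1.803796 + (1.803796 − 1.167583)/3 = 2.015867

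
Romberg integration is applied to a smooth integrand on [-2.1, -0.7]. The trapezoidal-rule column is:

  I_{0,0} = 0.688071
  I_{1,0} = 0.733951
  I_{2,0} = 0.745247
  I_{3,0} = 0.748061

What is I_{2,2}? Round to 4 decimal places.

Richardson extrapolation on the trapezoidal column (denominator 4−1=3):
I_{1,1} = (4·0.733951 − 0.688071) / 3 = 0.749244
I_{2,1} = 0.745247 + (0.745247 − 0.733951)/3 = 0.749012
I_{2,2} = (16·0.749012 − 0.749244) / 15 = 0.748997
(Column j=1 coincides with Simpson's rule on the same nodes.)

0.7490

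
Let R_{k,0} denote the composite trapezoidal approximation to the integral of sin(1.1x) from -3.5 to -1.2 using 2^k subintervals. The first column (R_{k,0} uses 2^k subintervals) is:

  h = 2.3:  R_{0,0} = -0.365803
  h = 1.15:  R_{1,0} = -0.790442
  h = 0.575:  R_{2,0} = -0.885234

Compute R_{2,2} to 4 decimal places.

Richardson extrapolation on the trapezoidal column (denominator 4−1=3):
R_{1,1} = (4·(-0.790442) − (-0.365803)) / 3 = -0.931988
R_{2,1} = (4·(-0.885234) − (-0.790442)) / 3 = -0.916831
R_{2,2} = (16·(-0.916831) − (-0.931988)) / 15 = -0.915821

-0.9158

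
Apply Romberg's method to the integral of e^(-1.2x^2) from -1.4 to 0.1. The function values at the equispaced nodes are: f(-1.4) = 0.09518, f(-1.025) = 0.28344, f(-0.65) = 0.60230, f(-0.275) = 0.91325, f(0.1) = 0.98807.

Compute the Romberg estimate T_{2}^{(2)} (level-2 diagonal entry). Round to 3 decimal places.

T_{0}^{(0)} (trapezoid, 1 panel, h=1.5000): 0.81244
T_{1}^{(0)} (trapezoid, 2 panels, h=0.7500): 0.85794
T_{2}^{(0)} (trapezoid, 4 panels, h=0.3750): 0.87773
T_{1}^{(1)} = 0.85794 + (0.85794 − 0.81244)/3 = 0.87311
T_{2}^{(1)} = 0.87773 + (0.87773 − 0.85794)/3 = 0.88433
T_{2}^{(2)} = 0.88433 + (0.88433 − 0.87311)/15 = 0.88508

0.885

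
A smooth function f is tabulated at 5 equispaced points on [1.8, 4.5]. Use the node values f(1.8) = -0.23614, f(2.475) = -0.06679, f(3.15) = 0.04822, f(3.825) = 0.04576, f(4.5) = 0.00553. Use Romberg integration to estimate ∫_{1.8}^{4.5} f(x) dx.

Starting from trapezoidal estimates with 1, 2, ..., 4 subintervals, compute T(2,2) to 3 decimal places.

T(0,0) (trapezoid, 1 panel, h=2.7000): -0.31132
T(1,0) (trapezoid, 2 panels, h=1.3500): -0.09056
T(2,0) (trapezoid, 4 panels, h=0.6750): -0.05948
T(1,1) = -0.09056 + (-0.09056 − (-0.31132))/3 = -0.01697
T(2,1) = -0.05948 + (-0.05948 − (-0.09056))/3 = -0.04912
T(2,2) = -0.04912 + (-0.04912 − (-0.01697))/15 = -0.05126

-0.051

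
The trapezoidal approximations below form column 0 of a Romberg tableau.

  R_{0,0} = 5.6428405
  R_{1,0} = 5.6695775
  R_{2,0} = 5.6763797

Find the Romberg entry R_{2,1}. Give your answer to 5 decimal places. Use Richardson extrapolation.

Richardson extrapolation on the trapezoidal column (denominator 4−1=3):
R_{2,1} = 5.6763797 + (5.6763797 − 5.6695775)/3 = 5.6786471

5.67865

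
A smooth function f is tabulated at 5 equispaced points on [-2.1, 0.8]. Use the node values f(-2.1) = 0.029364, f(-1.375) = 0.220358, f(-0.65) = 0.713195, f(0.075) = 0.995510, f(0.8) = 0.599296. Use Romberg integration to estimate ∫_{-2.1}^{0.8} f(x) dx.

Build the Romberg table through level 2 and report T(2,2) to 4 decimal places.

1.6713

T(0,0) (trapezoid, 1 panel, h=2.9000): 0.911557
T(1,0) (trapezoid, 2 panels, h=1.4500): 1.489911
T(2,0) (trapezoid, 4 panels, h=0.7250): 1.626460
T(1,1) = 1.489911 + (1.489911 − 0.911557)/3 = 1.682696
T(2,1) = 1.626460 + (1.626460 − 1.489911)/3 = 1.671976
T(2,2) = 1.671976 + (1.671976 − 1.682696)/15 = 1.671261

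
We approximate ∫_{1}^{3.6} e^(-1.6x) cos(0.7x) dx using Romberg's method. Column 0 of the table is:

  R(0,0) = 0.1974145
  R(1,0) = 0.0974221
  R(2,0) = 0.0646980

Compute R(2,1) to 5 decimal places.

0.05379

R(2,1) = (4·0.0646980 − 0.0974221) / 3 = 0.0537900
(Column j=1 coincides with Simpson's rule on the same nodes.)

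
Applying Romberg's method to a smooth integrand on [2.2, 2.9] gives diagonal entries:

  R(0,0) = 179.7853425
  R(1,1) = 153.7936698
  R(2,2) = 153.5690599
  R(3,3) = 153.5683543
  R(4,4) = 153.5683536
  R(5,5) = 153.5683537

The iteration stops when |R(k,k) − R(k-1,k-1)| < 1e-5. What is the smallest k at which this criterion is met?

k = 4

|R(1,1) − R(0,0)| = 25.9916727 ≥ 1e-5
|R(2,2) − R(1,1)| = 0.2246099 ≥ 1e-5
|R(3,3) − R(2,2)| = 0.0007056 ≥ 1e-5
|R(4,4) − R(3,3)| = 0.0000007 < 1e-5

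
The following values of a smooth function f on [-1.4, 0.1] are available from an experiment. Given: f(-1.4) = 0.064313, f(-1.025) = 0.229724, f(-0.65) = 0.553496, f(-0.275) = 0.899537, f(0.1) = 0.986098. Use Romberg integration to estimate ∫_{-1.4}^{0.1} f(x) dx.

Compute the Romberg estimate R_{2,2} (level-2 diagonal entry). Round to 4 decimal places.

R_{0,0} (trapezoid, 1 panel, h=1.5000): 0.787808
R_{1,0} (trapezoid, 2 panels, h=0.7500): 0.809026
R_{2,0} (trapezoid, 4 panels, h=0.3750): 0.827986
R_{1,1} = 0.809026 + (0.809026 − 0.787808)/3 = 0.816099
R_{2,1} = 0.827986 + (0.827986 − 0.809026)/3 = 0.834306
R_{2,2} = 0.834306 + (0.834306 − 0.816099)/15 = 0.835520

0.8355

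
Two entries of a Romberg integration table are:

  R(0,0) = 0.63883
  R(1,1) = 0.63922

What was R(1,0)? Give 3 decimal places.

From R(1,1) = (4·R(1,0) − R(0,0))/3, solve for R(1,0):
4·R(1,0) = 3·0.63922 + 0.63883 = 2.55649
R(1,0) = 0.63912

0.639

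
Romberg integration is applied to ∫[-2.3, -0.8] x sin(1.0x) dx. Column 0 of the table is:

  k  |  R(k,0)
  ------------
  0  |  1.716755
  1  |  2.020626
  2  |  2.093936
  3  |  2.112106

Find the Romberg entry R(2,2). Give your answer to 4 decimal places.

2.1181

R(1,1) = 2.020626 + (2.020626 − 1.716755)/3 = 2.121916
R(2,1) = (4·2.093936 − 2.020626) / 3 = 2.118373
R(2,2) = 2.118373 + (2.118373 − 2.121916)/15 = 2.118137
(Column j=1 coincides with Simpson's rule on the same nodes.)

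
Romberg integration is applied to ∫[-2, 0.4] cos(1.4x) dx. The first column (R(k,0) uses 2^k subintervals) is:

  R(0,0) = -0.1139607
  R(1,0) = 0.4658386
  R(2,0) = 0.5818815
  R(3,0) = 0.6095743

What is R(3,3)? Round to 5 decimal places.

Richardson extrapolation on the trapezoidal column (denominator 4−1=3):
R(1,1) = (4·0.4658386 − (-0.1139607)) / 3 = 0.6591050
R(2,1) = 0.5818815 + (0.5818815 − 0.4658386)/3 = 0.6205625
R(3,1) = 0.6095743 + (0.6095743 − 0.5818815)/3 = 0.6188052
R(2,2) = (16·0.6205625 − 0.6591050) / 15 = 0.6179930
R(3,2) = (16·0.6188052 − 0.6205625) / 15 = 0.6186880
R(3,3) = (64·0.6186880 − 0.6179930) / 63 = 0.6186990

0.61870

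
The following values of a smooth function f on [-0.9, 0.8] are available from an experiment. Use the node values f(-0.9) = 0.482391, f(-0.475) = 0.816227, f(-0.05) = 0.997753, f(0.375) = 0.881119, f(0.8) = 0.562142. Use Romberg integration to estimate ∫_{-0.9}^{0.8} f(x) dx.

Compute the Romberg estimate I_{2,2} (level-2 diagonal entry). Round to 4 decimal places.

1.3902

I_{0,0} (trapezoid, 1 panel, h=1.7000): 0.887853
I_{1,0} (trapezoid, 2 panels, h=0.8500): 1.292017
I_{2,0} (trapezoid, 4 panels, h=0.4250): 1.367380
I_{1,1} = 1.292017 + (1.292017 − 0.887853)/3 = 1.426738
I_{2,1} = 1.367380 + (1.367380 − 1.292017)/3 = 1.392501
I_{2,2} = 1.392501 + (1.392501 − 1.426738)/15 = 1.390219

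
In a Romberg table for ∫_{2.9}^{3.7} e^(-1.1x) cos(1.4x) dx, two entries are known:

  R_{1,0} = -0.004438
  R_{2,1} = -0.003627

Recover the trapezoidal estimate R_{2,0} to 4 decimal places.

-0.0038

From R_{2,1} = (4·R_{2,0} − R_{1,0})/3, solve for R_{2,0}:
4·R_{2,0} = 3·(-0.003627) + (-0.004438) = -0.015319
R_{2,0} = -0.003830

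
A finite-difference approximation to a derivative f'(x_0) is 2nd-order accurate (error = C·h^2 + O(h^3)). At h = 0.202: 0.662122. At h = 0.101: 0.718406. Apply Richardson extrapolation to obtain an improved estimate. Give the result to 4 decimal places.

0.7372

The leading error scales as h^2; refining by a factor of 2 reduces it by 2^2 = 4.
Extrapolated value = (4·A(h/2) − A(h)) / (4 − 1)
= (4·0.718406 − 0.662122) / 3
= 2.211502 / 3 = 0.737167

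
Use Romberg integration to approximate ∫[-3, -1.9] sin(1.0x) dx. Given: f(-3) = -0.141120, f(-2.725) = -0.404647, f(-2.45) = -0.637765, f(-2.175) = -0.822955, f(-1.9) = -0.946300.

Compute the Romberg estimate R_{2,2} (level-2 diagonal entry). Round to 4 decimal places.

-0.6667

R_{0,0} (trapezoid, 1 panel, h=1.1000): -0.598081
R_{1,0} (trapezoid, 2 panels, h=0.5500): -0.649811
R_{2,0} (trapezoid, 4 panels, h=0.2750): -0.662496
R_{1,1} = -0.649811 + (-0.649811 − (-0.598081))/3 = -0.667054
R_{2,1} = -0.662496 + (-0.662496 − (-0.649811))/3 = -0.666724
R_{2,2} = -0.666724 + (-0.666724 − (-0.667054))/15 = -0.666702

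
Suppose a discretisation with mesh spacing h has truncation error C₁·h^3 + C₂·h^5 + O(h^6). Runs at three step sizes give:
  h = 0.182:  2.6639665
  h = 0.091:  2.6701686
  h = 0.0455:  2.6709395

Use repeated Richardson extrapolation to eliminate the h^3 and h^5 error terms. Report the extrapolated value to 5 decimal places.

First eliminate the h^3 term (factor 2^3 = 8):
  B₁ = (8·2.6701686 − 2.6639665)/7 = 2.6710546
  B₂ = (8·2.6709395 − 2.6701686)/7 = 2.6710496
Then eliminate the h^5 term (factor 2^5 = 32):
  (32·2.6710496 − 2.6710546)/31 = 2.6710494

2.67105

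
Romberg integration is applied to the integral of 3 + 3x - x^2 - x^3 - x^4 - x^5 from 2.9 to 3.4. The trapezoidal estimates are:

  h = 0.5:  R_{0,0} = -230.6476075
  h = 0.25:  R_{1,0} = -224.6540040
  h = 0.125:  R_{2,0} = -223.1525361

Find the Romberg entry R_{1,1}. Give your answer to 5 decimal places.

-222.65614

Richardson extrapolation on the trapezoidal column (denominator 4−1=3):
R_{1,1} = -224.6540040 + (-224.6540040 − (-230.6476075))/3 = -222.6561362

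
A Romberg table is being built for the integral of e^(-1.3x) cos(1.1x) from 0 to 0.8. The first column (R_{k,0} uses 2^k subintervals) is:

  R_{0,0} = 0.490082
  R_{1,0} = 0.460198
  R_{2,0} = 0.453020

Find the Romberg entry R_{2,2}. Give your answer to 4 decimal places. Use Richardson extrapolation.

0.4507

Richardson extrapolation on the trapezoidal column (denominator 4−1=3):
R_{1,1} = (4·0.460198 − 0.490082) / 3 = 0.450237
R_{2,1} = 0.453020 + (0.453020 − 0.460198)/3 = 0.450627
R_{2,2} = 0.450627 + (0.450627 − 0.450237)/15 = 0.450653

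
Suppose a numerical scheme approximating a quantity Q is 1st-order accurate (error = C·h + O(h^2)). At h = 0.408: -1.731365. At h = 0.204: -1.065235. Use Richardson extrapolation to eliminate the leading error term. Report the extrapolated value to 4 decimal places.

-0.3991

Extrapolated value = (2·A(h/2) − A(h)) / (2 − 1)
= (2·(-1.065235) − (-1.731365)) / 1
= -0.399105 / 1 = -0.399105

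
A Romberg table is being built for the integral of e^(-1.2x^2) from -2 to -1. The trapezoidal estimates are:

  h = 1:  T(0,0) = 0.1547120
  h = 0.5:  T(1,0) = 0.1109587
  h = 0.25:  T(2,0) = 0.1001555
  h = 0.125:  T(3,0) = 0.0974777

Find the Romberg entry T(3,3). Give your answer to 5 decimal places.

0.09659

T(1,1) = 0.1109587 + (0.1109587 − 0.1547120)/3 = 0.0963743
T(2,1) = 0.1001555 + (0.1001555 − 0.1109587)/3 = 0.0965544
T(3,1) = (4·0.0974777 − 0.1001555) / 3 = 0.0965851
T(2,2) = (16·0.0965544 − 0.0963743) / 15 = 0.0965664
T(3,2) = 0.0965851 + (0.0965851 − 0.0965544)/15 = 0.0965871
T(3,3) = (64·0.0965871 − 0.0965664) / 63 = 0.0965874
(Column j=1 coincides with Simpson's rule on the same nodes.)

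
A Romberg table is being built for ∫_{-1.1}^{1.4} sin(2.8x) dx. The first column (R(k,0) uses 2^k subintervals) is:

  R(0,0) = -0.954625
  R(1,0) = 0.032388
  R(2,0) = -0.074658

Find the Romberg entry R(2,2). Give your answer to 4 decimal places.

Richardson extrapolation on the trapezoidal column (denominator 4−1=3):
R(1,1) = 0.032388 + (0.032388 − (-0.954625))/3 = 0.361392
R(2,1) = -0.074658 + (-0.074658 − 0.032388)/3 = -0.110340
R(2,2) = (16·(-0.110340) − 0.361392) / 15 = -0.141789
(Column j=1 coincides with Simpson's rule on the same nodes.)

-0.1418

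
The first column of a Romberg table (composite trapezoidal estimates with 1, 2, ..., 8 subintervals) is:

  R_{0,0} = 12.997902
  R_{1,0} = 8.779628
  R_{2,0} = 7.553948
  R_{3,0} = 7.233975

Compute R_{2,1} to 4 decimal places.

Richardson extrapolation on the trapezoidal column (denominator 4−1=3):
R_{2,1} = (4·7.553948 − 8.779628) / 3 = 7.145388

7.1454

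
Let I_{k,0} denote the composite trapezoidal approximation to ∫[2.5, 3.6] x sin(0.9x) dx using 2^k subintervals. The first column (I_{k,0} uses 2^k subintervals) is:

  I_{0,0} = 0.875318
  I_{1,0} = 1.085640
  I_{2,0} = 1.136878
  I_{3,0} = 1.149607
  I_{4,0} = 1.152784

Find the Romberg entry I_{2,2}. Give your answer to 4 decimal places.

1.1538

Richardson extrapolation on the trapezoidal column (denominator 4−1=3):
I_{1,1} = (4·1.085640 − 0.875318) / 3 = 1.155747
I_{2,1} = (4·1.136878 − 1.085640) / 3 = 1.153957
I_{2,2} = (16·1.153957 − 1.155747) / 15 = 1.153838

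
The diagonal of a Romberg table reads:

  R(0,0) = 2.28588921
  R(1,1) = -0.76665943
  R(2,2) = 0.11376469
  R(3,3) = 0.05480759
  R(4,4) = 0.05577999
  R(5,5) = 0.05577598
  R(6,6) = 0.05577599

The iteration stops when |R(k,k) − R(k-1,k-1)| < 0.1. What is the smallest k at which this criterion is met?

|R(1,1) − R(0,0)| = 3.05254864 ≥ 0.1
|R(2,2) − R(1,1)| = 0.88042412 ≥ 0.1
|R(3,3) − R(2,2)| = 0.05895710 < 0.1

k = 3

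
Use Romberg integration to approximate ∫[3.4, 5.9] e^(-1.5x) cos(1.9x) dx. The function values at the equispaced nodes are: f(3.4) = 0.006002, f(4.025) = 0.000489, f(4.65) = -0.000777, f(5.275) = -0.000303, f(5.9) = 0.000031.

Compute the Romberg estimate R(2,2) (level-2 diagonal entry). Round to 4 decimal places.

0.0011

R(0,0) (trapezoid, 1 panel, h=2.5000): 0.007541
R(1,0) (trapezoid, 2 panels, h=1.2500): 0.002799
R(2,0) (trapezoid, 4 panels, h=0.6250): 0.001516
R(1,1) = 0.002799 + (0.002799 − 0.007541)/3 = 0.001218
R(2,1) = 0.001516 + (0.001516 − 0.002799)/3 = 0.001088
R(2,2) = 0.001088 + (0.001088 − 0.001218)/15 = 0.001079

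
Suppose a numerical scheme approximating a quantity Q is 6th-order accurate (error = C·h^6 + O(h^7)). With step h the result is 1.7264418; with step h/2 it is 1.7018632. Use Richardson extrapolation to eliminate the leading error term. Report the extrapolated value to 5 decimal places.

1.70147

Extrapolated value = (64·A(h/2) − A(h)) / (64 − 1)
= (64·1.7018632 − 1.7264418) / 63
= 107.1928030 / 63 = 1.7014731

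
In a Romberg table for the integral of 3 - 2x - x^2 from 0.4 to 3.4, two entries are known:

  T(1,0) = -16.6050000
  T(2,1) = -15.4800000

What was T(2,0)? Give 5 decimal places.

From T(2,1) = (4·T(2,0) − T(1,0))/3, solve for T(2,0):
4·T(2,0) = 3·(-15.4800000) + (-16.6050000) = -63.0450000
T(2,0) = -15.7612500

-15.76125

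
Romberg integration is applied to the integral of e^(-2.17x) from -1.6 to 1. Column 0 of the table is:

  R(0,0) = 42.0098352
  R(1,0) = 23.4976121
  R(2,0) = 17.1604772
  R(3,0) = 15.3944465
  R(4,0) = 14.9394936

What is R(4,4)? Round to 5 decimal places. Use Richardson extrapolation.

R(1,1) = 23.4976121 + (23.4976121 − 42.0098352)/3 = 17.3268711
R(2,1) = (4·17.1604772 − 23.4976121) / 3 = 15.0480989
R(3,1) = 15.3944465 + (15.3944465 − 17.1604772)/3 = 14.8057696
R(4,1) = 14.9394936 + (14.9394936 − 15.3944465)/3 = 14.7878426
R(2,2) = (16·15.0480989 − 17.3268711) / 15 = 14.8961808
R(3,2) = (16·14.8057696 − 15.0480989) / 15 = 14.7896143
R(4,2) = (16·14.7878426 − 14.8057696) / 15 = 14.7866475
R(3,3) = 14.7896143 + (14.7896143 − 14.8961808)/63 = 14.7879228
R(4,3) = 14.7866475 + (14.7866475 − 14.7896143)/63 = 14.7866004
R(4,4) = 14.7866004 + (14.7866004 − 14.7879228)/255 = 14.7865952

14.78660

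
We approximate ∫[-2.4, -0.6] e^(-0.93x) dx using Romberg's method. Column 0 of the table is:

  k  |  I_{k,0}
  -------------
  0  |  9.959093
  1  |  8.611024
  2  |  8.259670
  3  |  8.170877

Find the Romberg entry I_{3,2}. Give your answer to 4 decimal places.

8.1412

Richardson extrapolation on the trapezoidal column (denominator 4−1=3):
I_{2,1} = (4·8.259670 − 8.611024) / 3 = 8.142552
I_{3,1} = (4·8.170877 − 8.259670) / 3 = 8.141279
I_{3,2} = 8.141279 + (8.141279 − 8.142552)/15 = 8.141194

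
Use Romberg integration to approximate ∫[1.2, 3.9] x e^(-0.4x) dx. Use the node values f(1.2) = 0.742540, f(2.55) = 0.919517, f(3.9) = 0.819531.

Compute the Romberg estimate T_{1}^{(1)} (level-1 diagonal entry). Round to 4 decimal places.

T_{0}^{(0)} (trapezoid, 1 panel, h=2.7000): 2.108796
T_{1}^{(0)} (trapezoid, 2 panels, h=1.3500): 2.295746
T_{1}^{(1)} = 2.295746 + (2.295746 − 2.108796)/3 = 2.358063

2.3581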